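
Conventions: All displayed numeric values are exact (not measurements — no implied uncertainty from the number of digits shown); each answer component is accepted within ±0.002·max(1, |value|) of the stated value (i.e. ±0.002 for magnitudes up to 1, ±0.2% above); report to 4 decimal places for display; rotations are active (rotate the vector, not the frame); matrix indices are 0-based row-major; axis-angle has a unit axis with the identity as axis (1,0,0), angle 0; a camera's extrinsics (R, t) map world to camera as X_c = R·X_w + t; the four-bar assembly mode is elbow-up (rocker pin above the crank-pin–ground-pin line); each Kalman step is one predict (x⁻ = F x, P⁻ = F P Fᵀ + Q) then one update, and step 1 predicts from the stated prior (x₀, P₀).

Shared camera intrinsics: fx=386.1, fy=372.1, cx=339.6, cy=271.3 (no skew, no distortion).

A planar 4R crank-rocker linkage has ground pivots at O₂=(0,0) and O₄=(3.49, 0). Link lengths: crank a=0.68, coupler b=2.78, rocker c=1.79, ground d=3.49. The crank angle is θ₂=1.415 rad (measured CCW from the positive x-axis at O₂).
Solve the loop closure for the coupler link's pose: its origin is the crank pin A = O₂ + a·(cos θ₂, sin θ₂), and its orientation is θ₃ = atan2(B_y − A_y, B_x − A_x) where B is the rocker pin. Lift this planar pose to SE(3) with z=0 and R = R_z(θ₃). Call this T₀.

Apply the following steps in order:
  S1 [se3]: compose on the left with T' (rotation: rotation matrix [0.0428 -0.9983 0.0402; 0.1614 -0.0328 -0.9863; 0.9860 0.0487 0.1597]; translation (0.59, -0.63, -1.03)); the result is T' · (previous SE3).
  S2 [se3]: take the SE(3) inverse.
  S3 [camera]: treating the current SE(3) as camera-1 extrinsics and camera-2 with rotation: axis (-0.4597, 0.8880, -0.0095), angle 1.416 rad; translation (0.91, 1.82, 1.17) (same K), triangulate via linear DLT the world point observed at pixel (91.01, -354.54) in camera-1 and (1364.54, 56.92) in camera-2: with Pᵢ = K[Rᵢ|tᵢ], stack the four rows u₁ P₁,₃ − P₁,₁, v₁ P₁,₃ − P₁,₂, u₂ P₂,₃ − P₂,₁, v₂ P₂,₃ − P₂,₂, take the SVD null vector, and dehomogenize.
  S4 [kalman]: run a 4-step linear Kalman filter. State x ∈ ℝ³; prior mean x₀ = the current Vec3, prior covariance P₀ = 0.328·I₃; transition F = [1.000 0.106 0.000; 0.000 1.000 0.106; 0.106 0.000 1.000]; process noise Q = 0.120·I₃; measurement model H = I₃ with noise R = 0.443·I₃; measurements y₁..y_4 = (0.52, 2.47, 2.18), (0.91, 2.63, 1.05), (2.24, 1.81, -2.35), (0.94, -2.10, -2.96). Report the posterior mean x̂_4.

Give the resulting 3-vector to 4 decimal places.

result = (1.2604, 0.0046, -1.3888)

source (fourbar_fk): coupler pose = R=[0.9405 -0.3397 0.0000; 0.3397 0.9405 0.0000; 0.0000 0.0000 1.0000], t=(0.1055, 0.6718, 0.0000)
after S1 (compose_se3): R=[-0.2988 -0.9535 0.0402; 0.1407 -0.0857 -0.9863; 0.9439 -0.2891 0.1597], t=(-0.0761, -0.6350, -0.8933)
after S2 (invert_se3): R=[-0.2988 0.1407 0.9439; -0.9535 -0.0857 -0.2891; 0.0402 -0.9863 0.1597], t=(0.9097, -0.3852, -0.4806)
after S3 (triangulate): (1.4544, -1.4125, -0.8614)
after S4 (kf_track): (1.2604, 0.0046, -1.3888)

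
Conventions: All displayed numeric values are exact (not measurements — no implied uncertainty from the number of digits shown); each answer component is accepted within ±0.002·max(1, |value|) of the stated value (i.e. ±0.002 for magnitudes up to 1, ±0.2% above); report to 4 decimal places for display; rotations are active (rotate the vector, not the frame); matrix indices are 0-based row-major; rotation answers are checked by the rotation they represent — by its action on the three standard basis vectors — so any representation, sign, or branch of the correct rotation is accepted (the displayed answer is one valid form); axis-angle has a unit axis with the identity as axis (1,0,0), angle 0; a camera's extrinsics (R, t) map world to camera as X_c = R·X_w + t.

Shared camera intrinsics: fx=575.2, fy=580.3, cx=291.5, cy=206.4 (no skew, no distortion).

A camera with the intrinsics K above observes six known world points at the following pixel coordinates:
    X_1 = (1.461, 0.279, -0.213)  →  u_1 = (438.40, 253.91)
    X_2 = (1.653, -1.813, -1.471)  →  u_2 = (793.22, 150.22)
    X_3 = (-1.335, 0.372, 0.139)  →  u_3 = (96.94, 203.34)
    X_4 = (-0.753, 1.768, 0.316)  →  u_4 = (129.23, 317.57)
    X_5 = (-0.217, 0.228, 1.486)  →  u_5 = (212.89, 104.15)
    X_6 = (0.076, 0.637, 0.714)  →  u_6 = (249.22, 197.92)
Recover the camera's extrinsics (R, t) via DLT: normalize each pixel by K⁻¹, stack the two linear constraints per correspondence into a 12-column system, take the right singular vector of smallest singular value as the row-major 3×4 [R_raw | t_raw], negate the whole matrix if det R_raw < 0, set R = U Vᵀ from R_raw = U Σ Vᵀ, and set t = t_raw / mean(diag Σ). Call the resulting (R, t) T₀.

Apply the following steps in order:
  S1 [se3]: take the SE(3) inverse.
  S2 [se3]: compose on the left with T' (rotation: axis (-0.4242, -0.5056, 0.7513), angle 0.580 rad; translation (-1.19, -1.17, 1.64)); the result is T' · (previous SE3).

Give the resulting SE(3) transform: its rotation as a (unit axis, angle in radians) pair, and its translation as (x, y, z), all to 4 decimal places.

source (pnp_recover): camera pose = R=[0.8573 -0.3985 -0.3259; 0.0929 0.7424 -0.6635; 0.5064 0.5386 0.6734], t=(0.0500, -0.0800, 4.1901)
after S1 (invert_se3): R=[0.8573 0.0929 0.5064; -0.3985 0.7424 0.5386; -0.3259 -0.6635 0.6734], t=(-2.1572, -2.1773, -2.8586)
after S2 (compose_se3): R=[0.9997 0.0193 0.0139; -0.0225 0.5805 0.8140; 0.0076 -0.8141 0.5807], t=(-1.2967, -4.5330, -0.8588)

rotation (axis_angle) = ((-0.9997, 0.0039, -0.0256), 0.9515), translation = (-1.2967, -4.5330, -0.8588)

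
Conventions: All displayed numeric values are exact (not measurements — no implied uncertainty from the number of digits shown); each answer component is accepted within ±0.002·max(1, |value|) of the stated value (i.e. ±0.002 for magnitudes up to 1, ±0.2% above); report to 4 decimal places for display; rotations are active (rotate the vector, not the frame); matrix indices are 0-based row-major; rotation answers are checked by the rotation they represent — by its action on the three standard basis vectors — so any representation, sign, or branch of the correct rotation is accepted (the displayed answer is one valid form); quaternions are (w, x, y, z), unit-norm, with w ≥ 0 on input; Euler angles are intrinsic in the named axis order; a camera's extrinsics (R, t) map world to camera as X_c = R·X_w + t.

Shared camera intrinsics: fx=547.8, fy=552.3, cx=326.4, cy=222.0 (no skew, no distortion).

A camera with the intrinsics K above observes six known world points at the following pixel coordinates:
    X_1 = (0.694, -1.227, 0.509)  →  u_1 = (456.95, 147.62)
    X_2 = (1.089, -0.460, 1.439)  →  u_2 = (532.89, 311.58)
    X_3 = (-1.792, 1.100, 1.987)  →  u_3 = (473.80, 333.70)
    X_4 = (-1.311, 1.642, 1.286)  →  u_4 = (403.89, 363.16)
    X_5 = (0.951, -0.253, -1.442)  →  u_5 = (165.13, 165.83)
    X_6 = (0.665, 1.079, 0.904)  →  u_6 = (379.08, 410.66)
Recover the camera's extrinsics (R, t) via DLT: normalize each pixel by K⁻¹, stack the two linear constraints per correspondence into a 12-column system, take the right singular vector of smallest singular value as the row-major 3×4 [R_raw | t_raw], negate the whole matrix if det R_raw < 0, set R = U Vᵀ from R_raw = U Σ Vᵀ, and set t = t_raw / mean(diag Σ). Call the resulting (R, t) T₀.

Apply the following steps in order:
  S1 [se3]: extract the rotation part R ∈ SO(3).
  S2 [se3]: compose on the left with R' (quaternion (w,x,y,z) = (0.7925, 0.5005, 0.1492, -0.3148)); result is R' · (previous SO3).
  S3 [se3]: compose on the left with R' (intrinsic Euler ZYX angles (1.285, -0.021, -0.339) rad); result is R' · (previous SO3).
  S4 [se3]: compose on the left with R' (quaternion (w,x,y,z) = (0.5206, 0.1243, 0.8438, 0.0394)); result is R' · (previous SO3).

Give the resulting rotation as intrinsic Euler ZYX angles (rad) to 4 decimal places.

source (pnp_recover): camera pose = R=[-0.1844 -0.3732 0.9092; 0.2720 0.8696 0.4121; -0.9445 0.3233 -0.0589], t=(0.1600, 0.1300, 5.0801)
after S1 (rot_of_se3): [-0.1844 -0.3732 0.9092; 0.2720 0.8696 0.4121; -0.9445 0.3233 -0.0589]
after S2 (compose_so3): [0.1110 0.2557 0.9604; 0.9843 0.1051 -0.1417; -0.1372 0.9610 -0.2401]
after S3 (compose_so3): [-0.8129 -0.3348 0.4766; 0.3645 0.3458 0.8646; -0.4543 0.8765 -0.1591]
after S4 (compose_so3): [0.0051 0.9800 -0.1989; 0.1768 0.1949 0.9648; 0.9842 -0.0401 -0.1723]

rotation (euler_zyx) = (1.5420, -1.3930, -2.9130)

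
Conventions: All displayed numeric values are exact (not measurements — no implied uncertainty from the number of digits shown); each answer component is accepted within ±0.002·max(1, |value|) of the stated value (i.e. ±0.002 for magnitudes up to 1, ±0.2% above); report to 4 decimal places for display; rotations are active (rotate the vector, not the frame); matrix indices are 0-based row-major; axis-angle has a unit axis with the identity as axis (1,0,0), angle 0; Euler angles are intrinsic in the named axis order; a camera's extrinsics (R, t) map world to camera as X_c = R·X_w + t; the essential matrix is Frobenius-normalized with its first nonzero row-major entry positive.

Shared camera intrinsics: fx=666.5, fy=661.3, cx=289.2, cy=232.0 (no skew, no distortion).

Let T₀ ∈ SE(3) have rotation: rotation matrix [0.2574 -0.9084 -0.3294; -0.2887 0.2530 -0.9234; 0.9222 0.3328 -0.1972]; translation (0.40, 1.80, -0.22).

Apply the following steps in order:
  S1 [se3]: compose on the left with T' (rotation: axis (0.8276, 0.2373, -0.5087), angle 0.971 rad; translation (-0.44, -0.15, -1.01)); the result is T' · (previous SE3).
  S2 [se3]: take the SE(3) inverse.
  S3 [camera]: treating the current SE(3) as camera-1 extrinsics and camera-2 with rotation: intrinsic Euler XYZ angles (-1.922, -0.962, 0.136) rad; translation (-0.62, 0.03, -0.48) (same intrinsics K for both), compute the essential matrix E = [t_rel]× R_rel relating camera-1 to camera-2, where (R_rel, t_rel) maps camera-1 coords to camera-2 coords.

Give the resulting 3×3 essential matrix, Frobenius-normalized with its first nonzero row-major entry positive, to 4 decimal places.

after S1 (compose_se3): R=[0.0877 -0.6517 -0.7534; -0.9346 0.2079 -0.2887; 0.3448 0.7294 -0.5908], t=(0.8121, 0.9383, -0.1757)
after S2 (invert_se3): R=[0.0877 -0.9346 0.3448; -0.6517 0.2079 0.7294; -0.7534 -0.2887 -0.5908], t=(0.8663, 0.4623, 0.7789)
after S3 (essential): [0.4998 -0.1211 -0.4837; 0.1415 0.6908 -0.0302; -0.0187 0.0494 0.0247]

matrix = [0.4998 -0.1211 -0.4837; 0.1415 0.6908 -0.0302; -0.0187 0.0494 0.0247]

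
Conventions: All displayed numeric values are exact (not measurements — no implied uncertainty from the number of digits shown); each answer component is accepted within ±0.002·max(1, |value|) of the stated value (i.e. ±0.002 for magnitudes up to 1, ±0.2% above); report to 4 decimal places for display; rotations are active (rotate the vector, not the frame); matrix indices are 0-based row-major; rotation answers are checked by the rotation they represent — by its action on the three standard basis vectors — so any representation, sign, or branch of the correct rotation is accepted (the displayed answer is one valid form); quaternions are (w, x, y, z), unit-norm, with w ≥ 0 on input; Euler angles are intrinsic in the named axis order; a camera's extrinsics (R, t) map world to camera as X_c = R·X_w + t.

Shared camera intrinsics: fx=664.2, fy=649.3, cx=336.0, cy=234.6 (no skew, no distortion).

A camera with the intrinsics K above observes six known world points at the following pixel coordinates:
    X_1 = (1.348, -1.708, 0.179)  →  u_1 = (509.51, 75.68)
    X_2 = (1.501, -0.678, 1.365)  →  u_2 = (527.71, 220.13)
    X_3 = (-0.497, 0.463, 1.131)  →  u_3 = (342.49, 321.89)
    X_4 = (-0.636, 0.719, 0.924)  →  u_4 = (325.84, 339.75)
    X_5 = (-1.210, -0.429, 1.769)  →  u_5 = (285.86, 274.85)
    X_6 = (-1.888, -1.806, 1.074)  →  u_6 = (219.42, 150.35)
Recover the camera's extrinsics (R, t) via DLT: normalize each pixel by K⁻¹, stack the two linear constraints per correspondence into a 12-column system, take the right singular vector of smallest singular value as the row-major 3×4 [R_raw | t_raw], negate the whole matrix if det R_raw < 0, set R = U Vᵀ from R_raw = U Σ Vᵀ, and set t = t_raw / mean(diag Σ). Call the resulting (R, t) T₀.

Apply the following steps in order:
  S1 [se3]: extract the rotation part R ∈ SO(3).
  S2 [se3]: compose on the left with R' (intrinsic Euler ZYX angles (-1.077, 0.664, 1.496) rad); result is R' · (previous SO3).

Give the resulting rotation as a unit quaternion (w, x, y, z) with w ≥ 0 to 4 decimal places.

rotation (quat) = (0.6288, 0.5659, 0.0645, -0.5294)

source (pnp_recover): camera pose = R=[0.9912 0.0187 0.1311; -0.0806 0.8707 0.4852; -0.1051 -0.4915 0.8645], t=(0.4002, -0.1098, 5.7644)
after S1 (rot_of_se3): [0.9912 0.0187 0.1311; -0.0806 0.8707 0.4852; -0.1051 -0.4915 0.8645]
after S2 (compose_so3): [0.4312 0.7387 -0.5180; -0.5927 -0.2010 -0.7800; -0.6803 0.6433 0.3512]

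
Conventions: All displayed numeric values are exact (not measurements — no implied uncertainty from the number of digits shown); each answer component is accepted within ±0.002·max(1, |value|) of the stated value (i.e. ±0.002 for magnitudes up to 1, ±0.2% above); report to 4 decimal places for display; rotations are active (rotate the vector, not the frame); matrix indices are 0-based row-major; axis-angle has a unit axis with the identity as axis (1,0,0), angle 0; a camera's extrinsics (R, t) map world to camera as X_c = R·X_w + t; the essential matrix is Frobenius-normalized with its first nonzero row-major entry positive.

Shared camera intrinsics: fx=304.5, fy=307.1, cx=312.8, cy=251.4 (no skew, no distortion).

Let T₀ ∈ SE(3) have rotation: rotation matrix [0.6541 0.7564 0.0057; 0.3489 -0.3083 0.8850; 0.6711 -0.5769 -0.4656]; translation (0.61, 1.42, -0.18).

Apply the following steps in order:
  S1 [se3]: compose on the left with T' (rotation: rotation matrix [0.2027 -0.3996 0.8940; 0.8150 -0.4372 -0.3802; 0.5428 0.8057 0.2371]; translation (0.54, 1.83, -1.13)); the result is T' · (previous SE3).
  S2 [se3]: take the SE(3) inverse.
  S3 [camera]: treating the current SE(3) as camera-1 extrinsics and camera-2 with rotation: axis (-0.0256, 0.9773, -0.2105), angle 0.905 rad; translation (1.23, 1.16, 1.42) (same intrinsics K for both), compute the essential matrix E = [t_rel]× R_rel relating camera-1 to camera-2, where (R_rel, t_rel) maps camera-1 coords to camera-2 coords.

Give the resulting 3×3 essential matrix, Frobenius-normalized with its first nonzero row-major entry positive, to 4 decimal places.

after S1 (compose_se3): R=[0.5931 -0.2392 -0.7687; 0.1254 0.9706 -0.2053; 0.7953 0.0254 0.6057], t=(-0.0647, 1.7748, 0.3025)
after S2 (invert_se3): R=[0.5931 0.1254 0.7953; -0.2392 0.9706 0.0254; -0.7687 -0.2053 0.6057], t=(-0.4248, -1.7458, 0.1313)
after S3 (essential): [0.0288 -0.2267 0.5837; 0.2734 -0.0273 -0.3367; -0.5661 0.3124 -0.0111]

matrix = [0.0288 -0.2267 0.5837; 0.2734 -0.0273 -0.3367; -0.5661 0.3124 -0.0111]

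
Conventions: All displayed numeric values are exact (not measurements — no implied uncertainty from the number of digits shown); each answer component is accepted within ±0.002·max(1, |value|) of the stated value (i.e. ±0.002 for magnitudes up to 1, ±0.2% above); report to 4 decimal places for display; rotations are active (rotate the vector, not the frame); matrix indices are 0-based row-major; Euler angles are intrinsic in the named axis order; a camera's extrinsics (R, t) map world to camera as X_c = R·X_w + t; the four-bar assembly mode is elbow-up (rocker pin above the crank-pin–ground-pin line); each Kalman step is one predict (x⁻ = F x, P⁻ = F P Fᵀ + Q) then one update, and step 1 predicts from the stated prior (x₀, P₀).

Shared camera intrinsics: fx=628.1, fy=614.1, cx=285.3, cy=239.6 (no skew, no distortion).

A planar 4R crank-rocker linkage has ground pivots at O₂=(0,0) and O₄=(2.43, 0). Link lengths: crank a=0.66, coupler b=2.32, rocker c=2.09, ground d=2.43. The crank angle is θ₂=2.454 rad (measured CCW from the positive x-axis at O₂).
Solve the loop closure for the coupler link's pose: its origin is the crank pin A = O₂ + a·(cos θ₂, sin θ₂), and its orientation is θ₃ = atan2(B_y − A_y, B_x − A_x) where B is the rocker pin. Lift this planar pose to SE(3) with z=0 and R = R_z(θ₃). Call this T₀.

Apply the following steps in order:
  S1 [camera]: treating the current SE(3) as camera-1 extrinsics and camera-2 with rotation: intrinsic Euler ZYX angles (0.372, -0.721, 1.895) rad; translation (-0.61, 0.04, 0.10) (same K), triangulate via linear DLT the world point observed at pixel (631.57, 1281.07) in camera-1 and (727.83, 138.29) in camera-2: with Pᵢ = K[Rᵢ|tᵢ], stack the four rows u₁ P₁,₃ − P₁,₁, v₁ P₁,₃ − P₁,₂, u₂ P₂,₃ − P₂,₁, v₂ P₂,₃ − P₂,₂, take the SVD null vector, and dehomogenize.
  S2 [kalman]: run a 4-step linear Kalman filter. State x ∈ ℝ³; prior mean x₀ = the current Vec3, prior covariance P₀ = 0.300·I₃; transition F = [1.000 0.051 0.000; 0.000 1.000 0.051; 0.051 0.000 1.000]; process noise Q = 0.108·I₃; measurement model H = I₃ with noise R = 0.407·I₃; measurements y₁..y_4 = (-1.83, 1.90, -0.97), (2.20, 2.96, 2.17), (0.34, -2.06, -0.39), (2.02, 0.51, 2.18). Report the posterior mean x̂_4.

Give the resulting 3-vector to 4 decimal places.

result = (1.1996, 0.3928, 1.1090)

source (fourbar_fk): coupler pose = R=[0.8053 -0.5929 0.0000; 0.5929 0.8053 0.0000; 0.0000 0.0000 1.0000], t=(-0.5100, 0.4189, 0.0000)
after S1 (triangulate): (0.9300, -0.0895, 0.5296)
after S2 (kf_track): (1.1996, 0.3928, 1.1090)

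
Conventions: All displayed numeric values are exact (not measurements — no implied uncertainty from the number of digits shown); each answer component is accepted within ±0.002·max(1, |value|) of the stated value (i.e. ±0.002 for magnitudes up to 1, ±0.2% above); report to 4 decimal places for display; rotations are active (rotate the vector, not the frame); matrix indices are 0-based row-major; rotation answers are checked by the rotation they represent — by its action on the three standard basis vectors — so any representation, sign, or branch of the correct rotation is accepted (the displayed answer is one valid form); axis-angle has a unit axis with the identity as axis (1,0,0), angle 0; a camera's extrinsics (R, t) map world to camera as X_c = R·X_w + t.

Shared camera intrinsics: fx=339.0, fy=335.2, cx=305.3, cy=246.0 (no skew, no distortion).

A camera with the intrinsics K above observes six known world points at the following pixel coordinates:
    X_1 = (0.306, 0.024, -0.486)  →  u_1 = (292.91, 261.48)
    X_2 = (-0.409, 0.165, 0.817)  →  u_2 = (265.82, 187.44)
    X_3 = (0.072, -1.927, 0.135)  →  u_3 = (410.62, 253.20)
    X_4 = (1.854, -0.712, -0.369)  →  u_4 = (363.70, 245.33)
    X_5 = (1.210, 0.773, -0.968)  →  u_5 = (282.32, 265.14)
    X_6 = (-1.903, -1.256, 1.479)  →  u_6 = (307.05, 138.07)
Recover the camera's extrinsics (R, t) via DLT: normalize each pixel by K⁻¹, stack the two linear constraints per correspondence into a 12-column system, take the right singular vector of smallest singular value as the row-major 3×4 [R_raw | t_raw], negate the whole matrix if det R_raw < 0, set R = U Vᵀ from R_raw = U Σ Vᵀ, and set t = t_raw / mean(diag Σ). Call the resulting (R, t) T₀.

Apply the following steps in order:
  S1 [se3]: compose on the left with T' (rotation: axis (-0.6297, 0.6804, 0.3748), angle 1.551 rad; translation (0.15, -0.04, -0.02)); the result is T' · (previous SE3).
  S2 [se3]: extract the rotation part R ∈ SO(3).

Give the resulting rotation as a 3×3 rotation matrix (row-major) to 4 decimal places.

rotation (matrix) = ((0.7395, -0.0073, 0.6732), (0.6363, 0.3340, -0.6954), (-0.2198, 0.9425, 0.2517))

source (pnp_recover): camera pose = R=[0.4737 -0.8773 0.0770; -0.2029 -0.1938 -0.9598; 0.8570 0.4390 -0.2698], t=(-0.3000, -0.1300, 5.4404)
after S1 (compose_se3): R=[0.7395 -0.0073 0.6732; 0.6363 0.3340 -0.6954; -0.2198 0.9425 0.2517], t=(2.5732, 4.6972, 1.1599)
after S2 (rot_of_se3): [0.7395 -0.0073 0.6732; 0.6363 0.3340 -0.6954; -0.2198 0.9425 0.2517]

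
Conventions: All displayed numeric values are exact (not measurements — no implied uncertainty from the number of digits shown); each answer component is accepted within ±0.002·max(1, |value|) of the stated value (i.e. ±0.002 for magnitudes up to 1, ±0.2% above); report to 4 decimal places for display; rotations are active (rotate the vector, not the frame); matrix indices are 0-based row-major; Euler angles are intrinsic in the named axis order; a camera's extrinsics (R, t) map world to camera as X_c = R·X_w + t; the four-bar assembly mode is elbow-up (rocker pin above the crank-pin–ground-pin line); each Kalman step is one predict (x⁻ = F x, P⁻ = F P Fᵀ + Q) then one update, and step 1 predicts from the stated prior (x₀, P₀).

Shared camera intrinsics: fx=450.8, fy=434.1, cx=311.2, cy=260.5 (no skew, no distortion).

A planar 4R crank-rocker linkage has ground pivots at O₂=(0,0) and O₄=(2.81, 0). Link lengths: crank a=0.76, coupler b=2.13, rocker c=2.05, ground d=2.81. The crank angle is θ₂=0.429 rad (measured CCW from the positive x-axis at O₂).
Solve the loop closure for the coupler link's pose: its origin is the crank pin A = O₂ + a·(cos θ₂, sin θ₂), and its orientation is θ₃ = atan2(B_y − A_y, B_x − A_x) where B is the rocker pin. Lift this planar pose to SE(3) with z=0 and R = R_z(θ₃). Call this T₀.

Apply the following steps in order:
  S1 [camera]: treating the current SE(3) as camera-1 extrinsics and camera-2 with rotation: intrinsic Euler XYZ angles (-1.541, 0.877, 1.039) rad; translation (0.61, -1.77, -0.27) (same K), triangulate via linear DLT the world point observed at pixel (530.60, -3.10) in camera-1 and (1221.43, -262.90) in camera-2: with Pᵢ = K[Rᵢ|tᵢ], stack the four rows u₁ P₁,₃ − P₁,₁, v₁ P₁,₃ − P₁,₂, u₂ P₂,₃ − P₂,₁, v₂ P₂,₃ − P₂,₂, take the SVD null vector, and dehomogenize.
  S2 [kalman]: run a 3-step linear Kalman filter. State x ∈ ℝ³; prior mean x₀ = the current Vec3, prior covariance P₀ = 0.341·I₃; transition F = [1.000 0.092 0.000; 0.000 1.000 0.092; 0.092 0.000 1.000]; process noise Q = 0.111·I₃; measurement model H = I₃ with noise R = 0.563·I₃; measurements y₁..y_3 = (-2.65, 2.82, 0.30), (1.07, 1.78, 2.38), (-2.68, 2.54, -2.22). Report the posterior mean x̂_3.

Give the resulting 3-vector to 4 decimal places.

source (fourbar_fk): coupler pose = R=[0.6579 -0.7531 0.0000; 0.7531 0.6579 0.0000; 0.0000 0.0000 1.0000], t=(0.6911, 0.3161, 0.0000)
after S1 (triangulate): (-0.8819, -0.7439, 1.3791)
after S2 (kf_track): (-1.2855, 1.7541, 0.0274)

result = (-1.2855, 1.7541, 0.0274)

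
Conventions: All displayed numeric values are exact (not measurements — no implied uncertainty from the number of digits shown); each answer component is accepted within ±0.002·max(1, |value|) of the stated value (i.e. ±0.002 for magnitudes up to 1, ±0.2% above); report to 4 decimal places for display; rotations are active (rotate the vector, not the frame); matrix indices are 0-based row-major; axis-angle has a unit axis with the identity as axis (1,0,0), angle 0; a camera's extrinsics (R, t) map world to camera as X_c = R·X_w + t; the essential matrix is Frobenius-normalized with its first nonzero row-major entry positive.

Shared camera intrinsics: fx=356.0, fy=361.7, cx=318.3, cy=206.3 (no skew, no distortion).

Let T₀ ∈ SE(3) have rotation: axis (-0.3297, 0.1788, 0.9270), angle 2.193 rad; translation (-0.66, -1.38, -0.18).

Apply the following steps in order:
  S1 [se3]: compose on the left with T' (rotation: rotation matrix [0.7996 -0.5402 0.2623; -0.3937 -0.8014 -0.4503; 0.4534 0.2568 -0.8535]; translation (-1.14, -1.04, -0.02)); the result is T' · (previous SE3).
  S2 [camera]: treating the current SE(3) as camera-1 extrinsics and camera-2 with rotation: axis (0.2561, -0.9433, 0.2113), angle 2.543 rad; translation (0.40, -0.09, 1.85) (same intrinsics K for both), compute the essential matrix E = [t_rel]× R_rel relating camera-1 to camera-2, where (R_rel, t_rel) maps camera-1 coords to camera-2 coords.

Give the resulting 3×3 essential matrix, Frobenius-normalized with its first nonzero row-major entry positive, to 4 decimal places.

after S1 (compose_se3): R=[-0.8500 -0.3909 -0.3532; -0.0839 0.7623 -0.6417; 0.5201 -0.5158 -0.6808], t=(-0.9695, 0.4068, -0.5200)
after S2 (essential): [0.0556 0.5746 -0.0105; -0.6237 0.1559 0.2654; -0.1816 -0.3813 0.0678]

matrix = [0.0556 0.5746 -0.0105; -0.6237 0.1559 0.2654; -0.1816 -0.3813 0.0678]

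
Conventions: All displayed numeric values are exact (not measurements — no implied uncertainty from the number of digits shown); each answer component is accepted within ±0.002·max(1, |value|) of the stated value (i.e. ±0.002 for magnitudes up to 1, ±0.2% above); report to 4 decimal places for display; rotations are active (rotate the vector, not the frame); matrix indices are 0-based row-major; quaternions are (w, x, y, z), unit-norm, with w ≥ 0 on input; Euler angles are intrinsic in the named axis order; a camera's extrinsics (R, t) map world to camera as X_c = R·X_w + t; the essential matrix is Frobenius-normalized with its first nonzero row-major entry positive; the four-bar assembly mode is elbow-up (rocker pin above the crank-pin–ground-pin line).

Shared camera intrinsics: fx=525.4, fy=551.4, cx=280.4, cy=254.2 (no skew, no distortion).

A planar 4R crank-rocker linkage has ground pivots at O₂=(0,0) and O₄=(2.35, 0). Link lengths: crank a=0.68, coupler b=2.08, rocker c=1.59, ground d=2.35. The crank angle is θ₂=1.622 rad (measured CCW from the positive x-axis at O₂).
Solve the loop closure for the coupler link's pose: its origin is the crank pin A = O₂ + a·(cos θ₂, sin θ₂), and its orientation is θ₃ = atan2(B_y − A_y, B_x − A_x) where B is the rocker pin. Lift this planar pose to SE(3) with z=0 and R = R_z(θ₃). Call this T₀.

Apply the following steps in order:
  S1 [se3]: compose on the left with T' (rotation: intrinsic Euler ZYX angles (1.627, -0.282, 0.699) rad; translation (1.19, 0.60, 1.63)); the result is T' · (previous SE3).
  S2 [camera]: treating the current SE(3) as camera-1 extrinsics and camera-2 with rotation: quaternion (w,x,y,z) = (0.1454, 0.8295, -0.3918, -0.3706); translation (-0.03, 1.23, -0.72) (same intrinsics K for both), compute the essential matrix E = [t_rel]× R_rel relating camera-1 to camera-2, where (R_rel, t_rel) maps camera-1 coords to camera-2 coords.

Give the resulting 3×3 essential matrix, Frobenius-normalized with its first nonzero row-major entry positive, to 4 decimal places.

matrix = [0.5723 0.2852 0.1260; -0.0994 -0.3759 0.0170; -0.3561 0.5204 -0.1616]

source (fourbar_fk): coupler pose = R=[0.9156 -0.4022 0.0000; 0.4022 0.9156 0.0000; 0.0000 0.0000 1.0000], t=(-0.0348, 0.6791, 0.0000)
after S1 (compose_se3): R=[-0.3527 -0.6688 0.6544; 0.7888 -0.5887 -0.1765; 0.5033 0.4539 0.7352], t=(0.6797, 0.4160, 2.0400)
after S2 (essential): [0.5723 0.2852 0.1260; -0.0994 -0.3759 0.0170; -0.3561 0.5204 -0.1616]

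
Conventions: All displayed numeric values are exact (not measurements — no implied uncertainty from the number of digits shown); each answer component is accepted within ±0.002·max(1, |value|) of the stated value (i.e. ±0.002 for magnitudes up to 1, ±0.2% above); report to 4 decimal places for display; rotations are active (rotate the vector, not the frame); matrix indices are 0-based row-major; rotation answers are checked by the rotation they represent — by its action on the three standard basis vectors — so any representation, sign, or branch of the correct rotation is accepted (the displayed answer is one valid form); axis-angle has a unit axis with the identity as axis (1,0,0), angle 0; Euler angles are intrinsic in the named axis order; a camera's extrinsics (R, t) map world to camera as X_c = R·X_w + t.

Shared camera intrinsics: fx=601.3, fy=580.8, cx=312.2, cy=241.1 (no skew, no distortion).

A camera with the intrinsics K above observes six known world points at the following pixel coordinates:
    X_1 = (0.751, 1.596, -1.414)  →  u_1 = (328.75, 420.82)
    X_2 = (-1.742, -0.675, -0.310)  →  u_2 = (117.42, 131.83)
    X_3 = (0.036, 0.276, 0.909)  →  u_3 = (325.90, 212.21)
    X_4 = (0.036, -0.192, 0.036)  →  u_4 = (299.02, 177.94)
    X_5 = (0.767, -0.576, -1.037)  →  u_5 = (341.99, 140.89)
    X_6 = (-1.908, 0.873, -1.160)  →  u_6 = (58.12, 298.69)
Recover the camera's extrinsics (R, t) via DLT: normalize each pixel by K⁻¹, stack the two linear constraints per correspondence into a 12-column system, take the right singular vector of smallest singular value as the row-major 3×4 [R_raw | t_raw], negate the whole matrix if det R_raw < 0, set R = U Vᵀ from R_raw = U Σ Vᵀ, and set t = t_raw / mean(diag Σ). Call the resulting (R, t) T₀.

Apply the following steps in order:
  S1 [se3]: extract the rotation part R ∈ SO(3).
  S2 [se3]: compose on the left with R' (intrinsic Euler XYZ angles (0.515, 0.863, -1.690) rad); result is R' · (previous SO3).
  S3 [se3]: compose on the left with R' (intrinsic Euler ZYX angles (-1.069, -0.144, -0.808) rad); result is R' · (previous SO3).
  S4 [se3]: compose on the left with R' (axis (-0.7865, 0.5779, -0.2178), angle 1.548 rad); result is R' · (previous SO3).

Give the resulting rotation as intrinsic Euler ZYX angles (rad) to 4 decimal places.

source (pnp_recover): camera pose = R=[0.9496 0.0163 0.3132; 0.0438 0.9820 -0.1839; -0.3105 0.1883 0.9317], t=(-0.1700, -0.4400, 5.8406)
after S1 (rot_of_se3): [0.9496 0.0163 0.3132; 0.0438 0.9820 -0.1839; -0.3105 0.1883 0.9317]
after S2 (compose_so3): [-0.2811 0.7758 0.5650; -0.7516 0.1882 -0.6322; -0.5968 -0.6023 0.5302]
after S3 (compose_so3): [-0.9763 0.1396 0.1651; -0.1970 -0.8895 -0.4124; 0.0893 -0.4352 0.8959]
after S4 (compose_so3): [-0.5013 -0.0353 0.8646; 0.6367 -0.6916 0.3410; 0.5859 0.7214 0.3692]

rotation (euler_zyx) = (2.2378, -0.6260, 1.0978)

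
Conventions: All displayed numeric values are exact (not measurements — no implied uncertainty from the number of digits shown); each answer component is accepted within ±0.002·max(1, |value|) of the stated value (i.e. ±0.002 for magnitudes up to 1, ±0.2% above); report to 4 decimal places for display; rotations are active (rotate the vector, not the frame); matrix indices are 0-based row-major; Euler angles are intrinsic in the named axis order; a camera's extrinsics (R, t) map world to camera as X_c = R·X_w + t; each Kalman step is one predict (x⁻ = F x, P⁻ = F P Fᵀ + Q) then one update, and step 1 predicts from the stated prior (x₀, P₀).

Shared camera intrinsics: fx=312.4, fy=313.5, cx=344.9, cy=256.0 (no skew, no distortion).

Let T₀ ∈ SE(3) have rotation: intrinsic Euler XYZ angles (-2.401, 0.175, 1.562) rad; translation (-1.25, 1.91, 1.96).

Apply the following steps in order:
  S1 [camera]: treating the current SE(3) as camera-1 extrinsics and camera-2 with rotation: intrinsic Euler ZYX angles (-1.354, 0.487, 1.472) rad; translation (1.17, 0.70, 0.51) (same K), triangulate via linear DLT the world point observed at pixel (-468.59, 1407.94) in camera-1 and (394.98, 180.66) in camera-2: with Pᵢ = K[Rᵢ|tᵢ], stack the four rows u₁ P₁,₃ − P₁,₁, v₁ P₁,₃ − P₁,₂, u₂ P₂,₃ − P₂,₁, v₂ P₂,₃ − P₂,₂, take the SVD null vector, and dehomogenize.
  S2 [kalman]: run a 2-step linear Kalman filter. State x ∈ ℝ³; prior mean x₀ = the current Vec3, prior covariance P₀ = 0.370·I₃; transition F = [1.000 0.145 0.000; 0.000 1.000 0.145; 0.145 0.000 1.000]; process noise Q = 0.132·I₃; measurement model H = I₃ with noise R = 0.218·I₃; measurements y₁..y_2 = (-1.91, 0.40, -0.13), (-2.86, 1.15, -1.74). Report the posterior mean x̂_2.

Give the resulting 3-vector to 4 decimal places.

result = (-2.1505, 0.8061, -0.9830)

after S1 (triangulate): (0.3521, 0.8088, 1.2568)
after S2 (kf_track): (-2.1505, 0.8061, -0.9830)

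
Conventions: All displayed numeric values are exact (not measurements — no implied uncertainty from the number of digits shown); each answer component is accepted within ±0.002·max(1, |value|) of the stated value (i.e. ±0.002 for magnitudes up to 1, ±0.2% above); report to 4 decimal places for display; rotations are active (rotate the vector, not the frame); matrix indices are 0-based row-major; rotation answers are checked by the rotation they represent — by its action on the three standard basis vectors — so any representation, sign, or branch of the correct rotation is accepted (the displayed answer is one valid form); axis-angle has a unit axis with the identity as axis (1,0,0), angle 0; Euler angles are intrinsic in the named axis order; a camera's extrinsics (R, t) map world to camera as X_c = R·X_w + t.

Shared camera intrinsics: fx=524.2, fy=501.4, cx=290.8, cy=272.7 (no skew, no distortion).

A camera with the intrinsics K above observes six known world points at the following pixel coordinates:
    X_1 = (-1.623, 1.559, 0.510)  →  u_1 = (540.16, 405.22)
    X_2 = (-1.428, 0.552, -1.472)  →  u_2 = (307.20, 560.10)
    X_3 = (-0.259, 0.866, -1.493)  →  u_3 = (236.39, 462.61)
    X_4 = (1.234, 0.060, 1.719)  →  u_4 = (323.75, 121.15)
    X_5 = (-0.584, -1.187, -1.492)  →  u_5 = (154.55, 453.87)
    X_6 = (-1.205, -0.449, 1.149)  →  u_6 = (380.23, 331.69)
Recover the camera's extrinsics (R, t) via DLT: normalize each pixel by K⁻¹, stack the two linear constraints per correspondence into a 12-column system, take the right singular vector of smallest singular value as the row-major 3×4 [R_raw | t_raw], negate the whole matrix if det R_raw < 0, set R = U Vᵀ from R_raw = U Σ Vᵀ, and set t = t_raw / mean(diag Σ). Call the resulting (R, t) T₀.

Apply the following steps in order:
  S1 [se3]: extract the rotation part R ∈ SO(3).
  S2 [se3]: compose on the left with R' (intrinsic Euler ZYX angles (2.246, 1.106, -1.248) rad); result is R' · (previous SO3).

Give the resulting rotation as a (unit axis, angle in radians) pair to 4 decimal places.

source (pnp_recover): camera pose = R=[-0.5494 0.5667 0.6140; -0.8018 -0.1507 -0.5783; -0.2353 -0.8100 0.5372], t=(-0.0700, 0.3500, 4.8497)
after S1 (rot_of_se3): [-0.5494 0.5667 0.6140; -0.8018 -0.1507 -0.5783; -0.2353 -0.8100 0.5372]
after S2 (compose_so3): [0.1434 0.5419 -0.8281; 0.5847 0.6287 0.5127; 0.7985 -0.5577 -0.2266]

rotation (axis_angle) = ((-0.5496, -0.8351, 0.0220), 1.8000)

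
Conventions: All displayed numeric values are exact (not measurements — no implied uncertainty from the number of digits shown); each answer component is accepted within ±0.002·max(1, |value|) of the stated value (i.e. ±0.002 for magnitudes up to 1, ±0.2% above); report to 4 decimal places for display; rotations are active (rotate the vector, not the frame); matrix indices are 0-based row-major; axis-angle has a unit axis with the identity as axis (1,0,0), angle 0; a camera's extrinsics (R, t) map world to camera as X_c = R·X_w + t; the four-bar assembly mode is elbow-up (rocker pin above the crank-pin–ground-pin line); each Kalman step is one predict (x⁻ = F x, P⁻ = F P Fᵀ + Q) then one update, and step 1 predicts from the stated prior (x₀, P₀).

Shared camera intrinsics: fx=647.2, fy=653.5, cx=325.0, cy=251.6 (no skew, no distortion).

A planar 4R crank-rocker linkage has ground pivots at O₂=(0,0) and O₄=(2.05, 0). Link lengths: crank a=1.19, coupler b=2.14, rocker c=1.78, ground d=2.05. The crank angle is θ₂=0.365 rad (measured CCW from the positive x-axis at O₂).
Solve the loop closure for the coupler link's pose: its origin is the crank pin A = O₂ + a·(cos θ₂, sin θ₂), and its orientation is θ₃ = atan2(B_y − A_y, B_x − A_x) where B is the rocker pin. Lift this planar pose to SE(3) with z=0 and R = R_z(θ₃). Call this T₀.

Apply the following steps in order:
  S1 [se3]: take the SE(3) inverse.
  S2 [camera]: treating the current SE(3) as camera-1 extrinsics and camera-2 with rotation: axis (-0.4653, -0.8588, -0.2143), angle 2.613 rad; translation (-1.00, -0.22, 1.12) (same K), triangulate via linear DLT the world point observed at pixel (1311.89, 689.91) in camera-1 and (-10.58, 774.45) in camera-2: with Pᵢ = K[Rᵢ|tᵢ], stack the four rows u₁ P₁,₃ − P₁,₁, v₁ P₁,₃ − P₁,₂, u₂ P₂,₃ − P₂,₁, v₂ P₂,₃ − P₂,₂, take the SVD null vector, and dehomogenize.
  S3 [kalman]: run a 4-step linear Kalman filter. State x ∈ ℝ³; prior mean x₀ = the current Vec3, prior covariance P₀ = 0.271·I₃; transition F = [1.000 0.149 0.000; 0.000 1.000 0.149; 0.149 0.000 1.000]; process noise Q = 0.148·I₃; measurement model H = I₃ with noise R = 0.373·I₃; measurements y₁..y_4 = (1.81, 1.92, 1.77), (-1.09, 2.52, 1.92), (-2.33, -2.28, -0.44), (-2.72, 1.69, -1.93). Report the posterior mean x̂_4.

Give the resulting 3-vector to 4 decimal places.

source (fourbar_fk): coupler pose = R=[0.8523 -0.5230 0.0000; 0.5230 0.8523 0.0000; 0.0000 0.0000 1.0000], t=(1.1116, 0.4248, 0.0000)
after S1 (invert_se3): R=[0.8523 0.5230 0.0000; -0.5230 0.8523 0.0000; 0.0000 0.0000 1.0000], t=(-1.1696, 0.2194, 0.0000)
after S2 (triangulate): (1.4974, 0.9815, 0.4066)
after S3 (kf_track): (-1.7324, 0.7090, -0.7072)

result = (-1.7324, 0.7090, -0.7072)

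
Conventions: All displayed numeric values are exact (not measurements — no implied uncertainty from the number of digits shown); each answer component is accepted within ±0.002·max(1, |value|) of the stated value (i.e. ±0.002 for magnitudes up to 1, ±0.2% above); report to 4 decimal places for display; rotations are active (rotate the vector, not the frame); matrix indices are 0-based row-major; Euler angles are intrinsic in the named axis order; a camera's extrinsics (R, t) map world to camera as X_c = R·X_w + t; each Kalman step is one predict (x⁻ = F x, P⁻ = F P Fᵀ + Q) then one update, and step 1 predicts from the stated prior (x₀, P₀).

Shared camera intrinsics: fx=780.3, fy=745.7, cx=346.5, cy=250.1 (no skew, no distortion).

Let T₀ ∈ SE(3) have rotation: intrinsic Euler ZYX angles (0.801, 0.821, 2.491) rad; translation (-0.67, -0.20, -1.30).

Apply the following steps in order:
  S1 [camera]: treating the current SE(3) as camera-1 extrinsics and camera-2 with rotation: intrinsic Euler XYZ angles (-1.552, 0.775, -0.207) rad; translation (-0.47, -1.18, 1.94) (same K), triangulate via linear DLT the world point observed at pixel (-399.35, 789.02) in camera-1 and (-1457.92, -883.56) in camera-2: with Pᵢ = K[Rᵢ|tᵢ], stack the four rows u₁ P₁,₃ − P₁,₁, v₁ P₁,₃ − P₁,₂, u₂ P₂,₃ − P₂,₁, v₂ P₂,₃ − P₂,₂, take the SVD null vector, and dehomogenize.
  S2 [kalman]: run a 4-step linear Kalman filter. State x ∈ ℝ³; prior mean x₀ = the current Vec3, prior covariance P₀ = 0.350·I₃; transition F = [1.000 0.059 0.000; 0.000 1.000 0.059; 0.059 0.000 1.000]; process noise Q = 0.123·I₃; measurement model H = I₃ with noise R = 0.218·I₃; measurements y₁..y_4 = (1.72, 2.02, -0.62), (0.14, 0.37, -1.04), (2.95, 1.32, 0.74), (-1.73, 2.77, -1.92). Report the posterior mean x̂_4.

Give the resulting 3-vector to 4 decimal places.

after S1 (triangulate): (-1.2872, 0.5381, -1.9171)
after S2 (kf_track): (-0.0043, 1.9268, -0.9942)

result = (-0.0043, 1.9268, -0.9942)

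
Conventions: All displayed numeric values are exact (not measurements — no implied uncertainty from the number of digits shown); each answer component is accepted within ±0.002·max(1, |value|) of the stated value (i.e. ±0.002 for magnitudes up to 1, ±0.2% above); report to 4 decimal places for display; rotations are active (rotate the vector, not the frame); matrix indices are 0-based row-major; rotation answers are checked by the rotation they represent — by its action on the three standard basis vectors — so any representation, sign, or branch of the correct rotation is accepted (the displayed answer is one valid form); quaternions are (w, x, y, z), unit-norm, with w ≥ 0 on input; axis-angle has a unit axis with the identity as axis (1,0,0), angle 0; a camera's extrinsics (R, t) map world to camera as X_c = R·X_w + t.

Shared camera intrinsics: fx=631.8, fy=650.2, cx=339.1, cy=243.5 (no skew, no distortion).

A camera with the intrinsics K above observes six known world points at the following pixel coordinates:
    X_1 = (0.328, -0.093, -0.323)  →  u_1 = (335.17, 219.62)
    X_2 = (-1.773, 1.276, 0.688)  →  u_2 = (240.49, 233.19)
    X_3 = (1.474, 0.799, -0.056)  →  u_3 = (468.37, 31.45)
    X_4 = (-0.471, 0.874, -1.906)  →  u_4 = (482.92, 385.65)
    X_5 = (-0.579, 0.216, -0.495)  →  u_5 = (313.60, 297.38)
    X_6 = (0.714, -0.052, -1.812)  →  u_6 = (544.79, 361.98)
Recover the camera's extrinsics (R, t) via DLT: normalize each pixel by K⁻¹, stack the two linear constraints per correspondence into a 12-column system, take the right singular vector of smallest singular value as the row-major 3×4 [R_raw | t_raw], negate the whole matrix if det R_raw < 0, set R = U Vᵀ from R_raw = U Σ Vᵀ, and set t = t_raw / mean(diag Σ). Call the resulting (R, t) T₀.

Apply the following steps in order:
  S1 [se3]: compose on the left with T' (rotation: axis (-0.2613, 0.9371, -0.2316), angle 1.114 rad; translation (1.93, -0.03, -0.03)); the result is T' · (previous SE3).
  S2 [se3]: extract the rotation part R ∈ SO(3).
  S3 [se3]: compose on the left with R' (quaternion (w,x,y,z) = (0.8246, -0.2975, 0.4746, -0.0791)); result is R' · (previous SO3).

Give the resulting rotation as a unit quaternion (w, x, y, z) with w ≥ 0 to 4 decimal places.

rotation (quat) = (0.3817, -0.3460, 0.0803, -0.8533)

source (pnp_recover): camera pose = R=[0.5009 0.5347 -0.6806; -0.5984 -0.3541 -0.7187; -0.6253 0.7673 0.1426], t=(-0.3600, -0.2200, 4.4399)
after S1 (compose_se3): R=[-0.3494 0.9023 -0.2524; -0.8011 -0.4274 -0.4190; -0.4859 0.0558 0.8722], t=(5.6260, 0.3917, 2.4301)
after S2 (rot_of_se3): [-0.3494 0.9023 -0.2524; -0.8011 -0.4274 -0.4190; -0.4859 0.0558 0.8722]
after S3 (compose_so3): [-0.4691 0.5958 0.6519; -0.7070 -0.6957 0.1271; 0.5293 -0.4012 0.7476]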